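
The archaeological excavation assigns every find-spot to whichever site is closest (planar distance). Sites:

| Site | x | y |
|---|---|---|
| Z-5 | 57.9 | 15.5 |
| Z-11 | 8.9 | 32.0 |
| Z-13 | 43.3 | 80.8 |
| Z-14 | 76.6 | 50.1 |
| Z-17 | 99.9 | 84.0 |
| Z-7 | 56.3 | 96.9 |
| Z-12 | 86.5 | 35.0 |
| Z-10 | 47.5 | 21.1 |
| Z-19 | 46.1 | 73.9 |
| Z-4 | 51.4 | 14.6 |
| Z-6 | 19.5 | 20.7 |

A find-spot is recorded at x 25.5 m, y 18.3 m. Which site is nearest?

Z-6

Squared distances to each site:
Z-5: 1057.600; Z-11: 463.250; Z-13: 4223.090; Z-14: 3622.450; Z-17: 9851.850; Z-7: 7126.600; Z-12: 3999.890; Z-10: 491.840; Z-19: 3515.720; Z-4: 684.500; Z-6: 41.760.
Minimum at Z-6.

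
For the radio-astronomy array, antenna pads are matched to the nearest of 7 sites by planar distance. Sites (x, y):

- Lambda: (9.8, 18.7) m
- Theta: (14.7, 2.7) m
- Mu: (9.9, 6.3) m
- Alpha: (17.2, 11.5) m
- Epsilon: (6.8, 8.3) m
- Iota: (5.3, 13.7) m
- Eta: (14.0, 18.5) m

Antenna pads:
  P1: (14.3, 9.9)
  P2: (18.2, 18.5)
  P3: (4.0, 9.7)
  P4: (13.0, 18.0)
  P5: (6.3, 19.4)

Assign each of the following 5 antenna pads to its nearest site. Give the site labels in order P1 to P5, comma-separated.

Alpha, Eta, Epsilon, Eta, Lambda

P1 → Alpha (d²=10.97)
P2 → Eta (d²=17.64)
P3 → Epsilon (d²=9.80)
P4 → Eta (d²=1.25)
P5 → Lambda (d²=12.74)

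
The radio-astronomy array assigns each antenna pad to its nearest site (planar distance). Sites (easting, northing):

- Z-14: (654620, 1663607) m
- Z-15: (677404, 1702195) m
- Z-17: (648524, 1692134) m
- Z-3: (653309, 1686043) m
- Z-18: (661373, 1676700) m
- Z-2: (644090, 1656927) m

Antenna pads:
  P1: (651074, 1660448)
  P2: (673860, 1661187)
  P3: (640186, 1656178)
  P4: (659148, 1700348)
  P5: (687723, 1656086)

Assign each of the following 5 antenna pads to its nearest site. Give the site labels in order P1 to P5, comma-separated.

P1 → Z-14 (d²=22553397.00)
P2 → Z-14 (d²=376034000.00)
P3 → Z-2 (d²=15802217.00)
P4 → Z-17 (d²=180339172.00)
P5 → Z-18 (d²=1119259496.00)

Z-14, Z-14, Z-2, Z-17, Z-18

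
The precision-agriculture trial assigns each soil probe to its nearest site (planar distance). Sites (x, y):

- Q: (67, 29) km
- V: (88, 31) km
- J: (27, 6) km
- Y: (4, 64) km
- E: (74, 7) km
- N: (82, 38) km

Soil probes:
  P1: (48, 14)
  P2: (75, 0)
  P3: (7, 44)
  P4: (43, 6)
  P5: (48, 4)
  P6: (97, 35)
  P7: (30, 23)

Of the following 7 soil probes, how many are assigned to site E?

P1 → J
P2 → E
P3 → Y
P4 → J
P5 → J
P6 → V
P7 → J
1 of the 7 goes to E.

1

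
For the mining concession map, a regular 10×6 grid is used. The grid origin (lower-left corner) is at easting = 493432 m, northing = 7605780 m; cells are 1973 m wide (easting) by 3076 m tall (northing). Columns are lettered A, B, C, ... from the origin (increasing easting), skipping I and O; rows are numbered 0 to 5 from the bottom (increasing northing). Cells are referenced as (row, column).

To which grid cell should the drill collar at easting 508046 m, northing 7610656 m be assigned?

Column index: ⌊(508046 − 493432) / 1973⌋ = ⌊7.407⌋ = 7 → column H
Row offset from origin: ⌊(7610656 − 7605780) / 3076⌋ = ⌊1.585⌋ = 1 → row 1

(1, H)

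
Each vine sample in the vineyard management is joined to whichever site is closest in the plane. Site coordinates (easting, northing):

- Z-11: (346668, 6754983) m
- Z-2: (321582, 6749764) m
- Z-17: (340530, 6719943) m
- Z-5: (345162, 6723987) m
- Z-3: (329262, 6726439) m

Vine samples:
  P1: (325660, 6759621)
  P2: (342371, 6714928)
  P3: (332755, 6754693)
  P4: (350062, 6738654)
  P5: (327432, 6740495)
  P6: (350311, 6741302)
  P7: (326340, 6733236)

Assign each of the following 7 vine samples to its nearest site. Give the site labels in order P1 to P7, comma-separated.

P1 → Z-2 (d²=113790533.00)
P2 → Z-17 (d²=28539506.00)
P3 → Z-2 (d²=149130970.00)
P4 → Z-5 (d²=239130889.00)
P5 → Z-2 (d²=120136861.00)
P6 → Z-11 (d²=200441210.00)
P7 → Z-3 (d²=54737293.00)

Z-2, Z-17, Z-2, Z-5, Z-2, Z-11, Z-3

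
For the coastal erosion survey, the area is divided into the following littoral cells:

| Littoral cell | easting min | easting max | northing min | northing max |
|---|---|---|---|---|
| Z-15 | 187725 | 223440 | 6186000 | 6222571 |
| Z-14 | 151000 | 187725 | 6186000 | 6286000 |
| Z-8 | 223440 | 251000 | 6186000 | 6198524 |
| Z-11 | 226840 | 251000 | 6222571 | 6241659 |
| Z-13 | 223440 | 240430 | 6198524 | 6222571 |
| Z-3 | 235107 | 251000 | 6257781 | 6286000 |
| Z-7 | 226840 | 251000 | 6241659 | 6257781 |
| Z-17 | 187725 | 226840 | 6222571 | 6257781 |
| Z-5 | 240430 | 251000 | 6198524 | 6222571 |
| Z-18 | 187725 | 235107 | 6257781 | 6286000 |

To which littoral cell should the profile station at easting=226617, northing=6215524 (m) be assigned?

Z-13

The point has easting = 226617 and northing = 6215524.
Only Z-13 satisfies 223440 ≤ easting ≤ 240430 and 6198524 ≤ northing ≤ 6222571.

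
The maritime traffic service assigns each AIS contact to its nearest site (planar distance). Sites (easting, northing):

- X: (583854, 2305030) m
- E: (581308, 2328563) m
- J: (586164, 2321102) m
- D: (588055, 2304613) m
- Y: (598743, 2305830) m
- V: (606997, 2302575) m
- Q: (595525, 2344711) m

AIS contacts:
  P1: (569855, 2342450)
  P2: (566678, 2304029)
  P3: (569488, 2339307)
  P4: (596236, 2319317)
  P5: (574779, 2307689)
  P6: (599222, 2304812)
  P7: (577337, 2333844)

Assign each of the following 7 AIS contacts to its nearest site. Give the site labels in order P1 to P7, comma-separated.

E, X, E, J, X, Y, E

P1 → E (d²=324019978.00)
P2 → X (d²=296016977.00)
P3 → E (d²=255145936.00)
P4 → J (d²=104631409.00)
P5 → X (d²=89425906.00)
P6 → Y (d²=1265765.00)
P7 → E (d²=43657802.00)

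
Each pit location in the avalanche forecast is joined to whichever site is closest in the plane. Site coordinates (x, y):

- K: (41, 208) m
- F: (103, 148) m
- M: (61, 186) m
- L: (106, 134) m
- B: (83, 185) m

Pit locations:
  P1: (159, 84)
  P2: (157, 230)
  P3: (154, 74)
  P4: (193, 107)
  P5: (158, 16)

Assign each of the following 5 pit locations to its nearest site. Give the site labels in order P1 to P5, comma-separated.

P1 → L (d²=5309.00)
P2 → B (d²=7501.00)
P3 → L (d²=5904.00)
P4 → L (d²=8298.00)
P5 → L (d²=16628.00)

L, B, L, L, L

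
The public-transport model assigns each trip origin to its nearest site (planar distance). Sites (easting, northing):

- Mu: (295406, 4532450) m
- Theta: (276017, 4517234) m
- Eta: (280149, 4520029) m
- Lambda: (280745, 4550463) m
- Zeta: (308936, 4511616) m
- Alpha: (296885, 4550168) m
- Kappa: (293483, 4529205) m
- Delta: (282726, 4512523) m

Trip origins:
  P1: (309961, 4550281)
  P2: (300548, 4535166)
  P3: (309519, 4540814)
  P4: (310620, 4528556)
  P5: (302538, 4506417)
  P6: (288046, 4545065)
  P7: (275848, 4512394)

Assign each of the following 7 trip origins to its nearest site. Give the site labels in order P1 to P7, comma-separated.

Alpha, Mu, Alpha, Mu, Zeta, Lambda, Theta

P1 → Alpha (d²=170994545.00)
P2 → Mu (d²=33816820.00)
P3 → Alpha (d²=247115272.00)
P4 → Mu (d²=246629032.00)
P5 → Zeta (d²=67964005.00)
P6 → Lambda (d²=82443005.00)
P7 → Theta (d²=23454161.00)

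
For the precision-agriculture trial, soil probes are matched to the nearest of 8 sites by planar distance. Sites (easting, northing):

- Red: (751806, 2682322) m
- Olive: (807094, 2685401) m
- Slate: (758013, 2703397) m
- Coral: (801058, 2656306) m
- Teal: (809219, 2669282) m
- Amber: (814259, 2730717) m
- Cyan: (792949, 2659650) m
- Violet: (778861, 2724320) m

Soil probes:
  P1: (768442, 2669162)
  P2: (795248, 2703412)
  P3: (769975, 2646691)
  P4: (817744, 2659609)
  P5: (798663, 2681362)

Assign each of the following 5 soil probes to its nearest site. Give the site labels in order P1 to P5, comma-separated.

Red, Olive, Cyan, Teal, Olive

P1 → Red (d²=449942096.00)
P2 → Olive (d²=464723837.00)
P3 → Cyan (d²=695740357.00)
P4 → Teal (d²=166242554.00)
P5 → Olive (d²=87395282.00)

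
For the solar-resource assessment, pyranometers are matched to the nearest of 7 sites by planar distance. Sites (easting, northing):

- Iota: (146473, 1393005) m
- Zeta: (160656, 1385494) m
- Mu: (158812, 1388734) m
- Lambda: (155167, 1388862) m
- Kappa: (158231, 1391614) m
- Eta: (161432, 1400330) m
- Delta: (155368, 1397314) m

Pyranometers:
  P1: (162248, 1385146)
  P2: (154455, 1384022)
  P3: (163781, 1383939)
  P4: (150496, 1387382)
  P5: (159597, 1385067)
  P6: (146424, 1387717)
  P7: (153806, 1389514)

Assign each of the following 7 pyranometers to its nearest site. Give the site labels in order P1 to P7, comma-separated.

Zeta, Lambda, Zeta, Lambda, Zeta, Iota, Lambda

P1 → Zeta (d²=2655568.00)
P2 → Lambda (d²=23932544.00)
P3 → Zeta (d²=12183650.00)
P4 → Lambda (d²=24008641.00)
P5 → Zeta (d²=1303810.00)
P6 → Iota (d²=27965345.00)
P7 → Lambda (d²=2277425.00)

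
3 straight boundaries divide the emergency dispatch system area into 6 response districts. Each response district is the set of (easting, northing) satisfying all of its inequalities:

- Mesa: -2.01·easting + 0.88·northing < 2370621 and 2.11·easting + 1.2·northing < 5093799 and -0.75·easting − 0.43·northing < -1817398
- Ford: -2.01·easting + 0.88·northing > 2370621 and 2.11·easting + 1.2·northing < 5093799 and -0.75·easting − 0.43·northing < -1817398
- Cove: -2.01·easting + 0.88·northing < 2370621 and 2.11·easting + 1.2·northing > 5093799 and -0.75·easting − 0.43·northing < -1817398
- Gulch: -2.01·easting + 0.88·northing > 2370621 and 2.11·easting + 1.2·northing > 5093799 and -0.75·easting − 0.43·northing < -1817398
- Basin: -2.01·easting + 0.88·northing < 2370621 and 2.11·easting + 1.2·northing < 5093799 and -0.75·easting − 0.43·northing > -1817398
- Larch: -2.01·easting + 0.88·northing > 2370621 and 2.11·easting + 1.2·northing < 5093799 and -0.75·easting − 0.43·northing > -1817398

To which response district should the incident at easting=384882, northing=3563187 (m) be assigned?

Mesa

-2.01·384882 + 0.88·3563187 = 2361991.740, which is < 2370621
2.11·384882 + 1.2·3563187 = 5087925.420, which is < 5093799
-0.75·384882 − 0.43·3563187 = -1820831.910, which is < -1817398
This sign pattern matches Mesa.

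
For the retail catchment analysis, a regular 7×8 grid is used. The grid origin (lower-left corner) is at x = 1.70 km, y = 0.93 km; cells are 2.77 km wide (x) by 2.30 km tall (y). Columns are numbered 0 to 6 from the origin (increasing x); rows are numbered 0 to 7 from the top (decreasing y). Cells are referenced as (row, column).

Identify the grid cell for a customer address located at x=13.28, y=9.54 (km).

(4, 4)

Column index: ⌊(13.28 − 1.70) / 2.77⌋ = ⌊4.181⌋ = 4
Row offset from origin: ⌊(9.54 − 0.93) / 2.30⌋ = ⌊3.743⌋ = 3 → row 4 (counted from top)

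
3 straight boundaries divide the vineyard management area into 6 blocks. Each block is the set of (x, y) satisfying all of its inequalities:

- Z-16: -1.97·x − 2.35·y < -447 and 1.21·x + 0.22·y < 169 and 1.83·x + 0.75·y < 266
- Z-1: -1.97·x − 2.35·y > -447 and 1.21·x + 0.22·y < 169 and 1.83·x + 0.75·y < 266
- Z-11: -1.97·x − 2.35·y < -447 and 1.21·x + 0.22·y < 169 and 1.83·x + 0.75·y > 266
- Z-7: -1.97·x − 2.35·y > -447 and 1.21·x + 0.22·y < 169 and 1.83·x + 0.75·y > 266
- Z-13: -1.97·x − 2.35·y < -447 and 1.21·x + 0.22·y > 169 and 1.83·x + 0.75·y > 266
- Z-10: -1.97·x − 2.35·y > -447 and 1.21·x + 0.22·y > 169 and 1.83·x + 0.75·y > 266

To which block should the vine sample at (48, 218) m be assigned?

Z-16

-1.97·48 − 2.35·218 = -606.860, which is < -447
1.21·48 + 0.22·218 = 106.040, which is < 169
1.83·48 + 0.75·218 = 251.340, which is < 266
This sign pattern matches Z-16.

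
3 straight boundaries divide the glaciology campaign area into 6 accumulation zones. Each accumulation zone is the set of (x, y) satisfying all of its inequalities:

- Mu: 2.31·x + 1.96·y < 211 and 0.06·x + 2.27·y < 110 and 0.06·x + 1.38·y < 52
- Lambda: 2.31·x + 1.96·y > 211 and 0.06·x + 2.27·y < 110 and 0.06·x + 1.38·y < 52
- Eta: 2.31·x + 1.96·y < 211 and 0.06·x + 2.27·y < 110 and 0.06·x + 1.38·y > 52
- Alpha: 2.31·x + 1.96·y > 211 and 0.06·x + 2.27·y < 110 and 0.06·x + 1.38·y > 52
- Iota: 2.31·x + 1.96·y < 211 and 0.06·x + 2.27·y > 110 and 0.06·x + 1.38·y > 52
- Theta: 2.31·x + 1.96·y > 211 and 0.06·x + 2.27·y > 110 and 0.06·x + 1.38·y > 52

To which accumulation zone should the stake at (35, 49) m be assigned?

Iota

2.31·35 + 1.96·49 = 176.890, which is < 211
0.06·35 + 2.27·49 = 113.330, which is > 110
0.06·35 + 1.38·49 = 69.720, which is > 52
This sign pattern matches Iota.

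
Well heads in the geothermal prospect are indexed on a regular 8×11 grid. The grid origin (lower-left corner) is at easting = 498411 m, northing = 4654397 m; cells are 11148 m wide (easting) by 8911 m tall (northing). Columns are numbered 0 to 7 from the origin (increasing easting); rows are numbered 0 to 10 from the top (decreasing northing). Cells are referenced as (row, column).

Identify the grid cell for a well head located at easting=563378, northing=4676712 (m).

Column index: ⌊(563378 − 498411) / 11148⌋ = ⌊5.828⌋ = 5
Row offset from origin: ⌊(4676712 − 4654397) / 8911⌋ = ⌊2.504⌋ = 2 → row 8 (counted from top)

(8, 5)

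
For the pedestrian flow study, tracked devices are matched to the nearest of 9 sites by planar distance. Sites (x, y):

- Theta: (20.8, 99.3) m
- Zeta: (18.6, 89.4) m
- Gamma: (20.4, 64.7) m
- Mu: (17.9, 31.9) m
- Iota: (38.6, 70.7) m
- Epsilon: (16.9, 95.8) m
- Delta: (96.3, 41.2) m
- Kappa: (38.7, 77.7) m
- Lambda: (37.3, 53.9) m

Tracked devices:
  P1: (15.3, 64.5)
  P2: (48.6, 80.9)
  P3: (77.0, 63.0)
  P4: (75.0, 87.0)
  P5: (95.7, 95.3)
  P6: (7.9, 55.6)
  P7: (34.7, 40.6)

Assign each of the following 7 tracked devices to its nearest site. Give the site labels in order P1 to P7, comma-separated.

Gamma, Kappa, Delta, Kappa, Delta, Gamma, Lambda

P1 → Gamma (d²=26.05)
P2 → Kappa (d²=108.25)
P3 → Delta (d²=847.73)
P4 → Kappa (d²=1404.18)
P5 → Delta (d²=2927.17)
P6 → Gamma (d²=239.06)
P7 → Lambda (d²=183.65)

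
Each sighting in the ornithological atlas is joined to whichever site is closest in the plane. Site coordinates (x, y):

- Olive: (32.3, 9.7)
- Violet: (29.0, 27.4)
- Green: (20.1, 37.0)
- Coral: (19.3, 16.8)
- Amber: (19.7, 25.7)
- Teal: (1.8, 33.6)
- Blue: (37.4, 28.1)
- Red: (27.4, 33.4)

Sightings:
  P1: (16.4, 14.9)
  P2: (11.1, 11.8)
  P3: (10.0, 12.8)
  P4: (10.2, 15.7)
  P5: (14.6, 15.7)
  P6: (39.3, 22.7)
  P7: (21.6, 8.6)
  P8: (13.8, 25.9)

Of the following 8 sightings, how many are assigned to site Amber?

P1 → Coral
P2 → Coral
P3 → Coral
P4 → Coral
P5 → Coral
P6 → Blue
P7 → Coral
P8 → Amber
1 of the 8 goes to Amber.

1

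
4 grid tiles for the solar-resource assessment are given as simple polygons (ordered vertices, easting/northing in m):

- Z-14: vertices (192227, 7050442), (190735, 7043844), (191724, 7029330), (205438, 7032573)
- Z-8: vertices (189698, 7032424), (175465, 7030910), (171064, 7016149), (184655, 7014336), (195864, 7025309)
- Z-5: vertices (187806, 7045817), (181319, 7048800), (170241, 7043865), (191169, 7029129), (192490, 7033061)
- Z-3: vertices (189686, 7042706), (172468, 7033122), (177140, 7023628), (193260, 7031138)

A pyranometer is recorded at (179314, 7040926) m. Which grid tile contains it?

Cast a ray rightward from (179314, 7040926). For each polygon, the edges (by vertex number in listed order) whose endpoints lie on opposite sides of northing = 7040926, where each meets that height, and whether that is right or left of the point:
Z-14: 2–3 at easting≈190933.8 (right), 4–1 at easting≈199262.4 (right) → 2 crossings.
Z-8: no edge straddles that height → 0 crossings.
Z-5: 3–4 at easting≈174415.0 (left), 5–1 at easting≈189602.0 (right) → 1 crossing.
Z-3: 1–2 at easting≈186488.2 (right), 4–1 at easting≈190235.9 (right) → 2 crossings.
Only Z-5 has an odd count, so the point is inside Z-5.

Z-5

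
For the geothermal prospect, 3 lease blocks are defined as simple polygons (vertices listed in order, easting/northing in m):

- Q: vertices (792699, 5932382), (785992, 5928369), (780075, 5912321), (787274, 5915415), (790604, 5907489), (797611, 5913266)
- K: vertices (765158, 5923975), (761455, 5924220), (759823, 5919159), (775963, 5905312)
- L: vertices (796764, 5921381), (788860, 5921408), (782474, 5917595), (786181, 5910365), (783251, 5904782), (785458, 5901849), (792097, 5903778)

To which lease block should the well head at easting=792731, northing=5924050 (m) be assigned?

Q

Cast a ray rightward from (792731, 5924050). For each polygon, the edges (by vertex number in listed order) whose endpoints lie on opposite sides of northing = 5924050, where each meets that height, and whether that is right or left of the point:
Q: 2–3 at easting≈784399.6 (left), 6–1 at easting≈794840.0 (right) → 1 crossing.
K: 1–2 at easting≈764024.4 (left), 2–3 at easting≈761400.2 (left) → 0 crossings.
L: no edge straddles that height → 0 crossings.
Only Q has an odd count, so the point is inside Q.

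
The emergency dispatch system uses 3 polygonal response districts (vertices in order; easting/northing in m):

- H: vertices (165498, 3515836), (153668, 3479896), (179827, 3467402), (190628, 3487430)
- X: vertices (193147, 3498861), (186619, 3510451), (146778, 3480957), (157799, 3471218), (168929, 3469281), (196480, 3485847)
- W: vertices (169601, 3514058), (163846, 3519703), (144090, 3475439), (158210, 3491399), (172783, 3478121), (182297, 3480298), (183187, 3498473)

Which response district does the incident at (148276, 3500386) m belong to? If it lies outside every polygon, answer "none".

Cast a ray rightward from (148276, 3500386). For each polygon, the edges (by vertex number in listed order) whose endpoints lie on opposite sides of northing = 3500386, where each meets that height, and whether that is right or left of the point:
H: 1–2 at easting≈160412.5 (right), 4–1 at easting≈179166.2 (right) → 2 crossings.
X: 1–2 at easting≈192288.1 (right), 2–3 at easting≈173023.0 (right) → 2 crossings.
W: 2–3 at easting≈155224.4 (right), 7–1 at easting≈181519.4 (right) → 2 crossings.
All counts are even, so the point lies outside every listed polygon.

none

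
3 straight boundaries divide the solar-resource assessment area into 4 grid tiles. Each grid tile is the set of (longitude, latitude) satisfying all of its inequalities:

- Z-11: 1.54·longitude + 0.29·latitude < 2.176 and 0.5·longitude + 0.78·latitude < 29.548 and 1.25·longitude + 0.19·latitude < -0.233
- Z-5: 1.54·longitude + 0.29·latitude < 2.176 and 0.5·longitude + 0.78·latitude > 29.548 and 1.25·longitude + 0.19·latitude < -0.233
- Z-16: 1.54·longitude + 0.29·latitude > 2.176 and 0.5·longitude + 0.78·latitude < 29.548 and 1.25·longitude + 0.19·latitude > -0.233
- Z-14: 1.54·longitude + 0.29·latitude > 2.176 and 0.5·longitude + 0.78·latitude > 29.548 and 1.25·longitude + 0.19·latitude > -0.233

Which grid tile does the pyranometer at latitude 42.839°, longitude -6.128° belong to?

Z-14

1.54·-6.128 + 0.29·42.839 = 2.986, which is > 2.176
0.5·-6.128 + 0.78·42.839 = 30.350, which is > 29.548
1.25·-6.128 + 0.19·42.839 = 0.479, which is > -0.233
This sign pattern matches Z-14.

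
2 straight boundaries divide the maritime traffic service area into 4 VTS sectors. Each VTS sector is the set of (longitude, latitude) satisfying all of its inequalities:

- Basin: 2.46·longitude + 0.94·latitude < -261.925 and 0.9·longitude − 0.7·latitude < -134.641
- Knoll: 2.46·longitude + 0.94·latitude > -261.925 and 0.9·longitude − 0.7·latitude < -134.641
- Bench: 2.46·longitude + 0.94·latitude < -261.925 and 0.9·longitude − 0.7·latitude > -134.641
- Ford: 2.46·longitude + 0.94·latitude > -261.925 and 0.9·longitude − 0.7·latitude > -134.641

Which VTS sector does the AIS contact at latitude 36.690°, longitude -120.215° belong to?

Ford

2.46·-120.215 + 0.94·36.690 = -261.240, which is > -261.925
0.9·-120.215 − 0.7·36.690 = -133.876, which is > -134.641
This sign pattern matches Ford.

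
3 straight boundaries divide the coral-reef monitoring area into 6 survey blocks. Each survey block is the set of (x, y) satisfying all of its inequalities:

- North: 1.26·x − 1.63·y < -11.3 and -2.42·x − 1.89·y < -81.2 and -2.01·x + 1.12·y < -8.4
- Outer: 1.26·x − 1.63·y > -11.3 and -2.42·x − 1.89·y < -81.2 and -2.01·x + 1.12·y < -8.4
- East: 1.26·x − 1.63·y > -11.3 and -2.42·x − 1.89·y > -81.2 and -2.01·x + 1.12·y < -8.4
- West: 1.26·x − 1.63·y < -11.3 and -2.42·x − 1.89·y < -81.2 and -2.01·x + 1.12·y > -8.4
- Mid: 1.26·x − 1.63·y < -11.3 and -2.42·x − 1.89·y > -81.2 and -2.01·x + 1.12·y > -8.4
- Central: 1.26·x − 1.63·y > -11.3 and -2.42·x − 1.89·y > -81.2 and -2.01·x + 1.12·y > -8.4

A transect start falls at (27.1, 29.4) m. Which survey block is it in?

North

1.26·27.1 − 1.63·29.4 = -13.776, which is < -11.3
-2.42·27.1 − 1.89·29.4 = -121.148, which is < -81.2
-2.01·27.1 + 1.12·29.4 = -21.543, which is < -8.4
This sign pattern matches North.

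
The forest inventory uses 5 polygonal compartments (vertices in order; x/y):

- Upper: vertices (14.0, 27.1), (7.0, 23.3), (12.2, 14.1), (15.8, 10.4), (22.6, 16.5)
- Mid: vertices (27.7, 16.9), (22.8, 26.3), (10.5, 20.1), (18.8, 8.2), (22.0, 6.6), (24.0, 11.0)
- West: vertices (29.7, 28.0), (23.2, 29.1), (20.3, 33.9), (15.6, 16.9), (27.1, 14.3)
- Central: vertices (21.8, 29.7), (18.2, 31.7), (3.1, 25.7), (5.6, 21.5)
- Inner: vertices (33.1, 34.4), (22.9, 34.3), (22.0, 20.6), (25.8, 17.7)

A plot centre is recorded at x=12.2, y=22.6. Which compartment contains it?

Cast a ray rightward from (12.2, 22.6). For each polygon, the edges (by vertex number in listed order) whose endpoints lie on opposite sides of y = 22.6, where each meets that height, and whether that is right or left of the point:
Upper: 2–3 at x≈7.40 (left), 5–1 at x≈17.65 (right) → 1 crossing.
Mid: 1–2 at x≈24.73 (right), 2–3 at x≈15.46 (right) → 2 crossings.
West: 3–4 at x≈17.18 (right), 5–1 at x≈28.68 (right) → 2 crossings.
Central: 3–4 at x≈4.95 (left), 4–1 at x≈7.77 (left) → 0 crossings.
Inner: 2–3 at x≈22.13 (right), 4–1 at x≈27.94 (right) → 2 crossings.
Only Upper has an odd count, so the point is inside Upper.

Upper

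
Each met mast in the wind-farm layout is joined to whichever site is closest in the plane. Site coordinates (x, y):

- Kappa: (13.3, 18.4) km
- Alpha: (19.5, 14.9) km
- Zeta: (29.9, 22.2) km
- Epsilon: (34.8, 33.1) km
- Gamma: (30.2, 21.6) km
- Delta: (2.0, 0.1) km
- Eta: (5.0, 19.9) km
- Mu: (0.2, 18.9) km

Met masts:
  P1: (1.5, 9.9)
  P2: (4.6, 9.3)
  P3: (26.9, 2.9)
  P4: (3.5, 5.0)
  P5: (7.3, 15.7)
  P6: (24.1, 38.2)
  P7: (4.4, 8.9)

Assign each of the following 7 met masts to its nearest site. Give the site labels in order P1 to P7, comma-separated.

P1 → Mu (d²=82.69)
P2 → Delta (d²=91.40)
P3 → Alpha (d²=198.76)
P4 → Delta (d²=26.26)
P5 → Eta (d²=22.93)
P6 → Epsilon (d²=140.50)
P7 → Delta (d²=83.20)

Mu, Delta, Alpha, Delta, Eta, Epsilon, Delta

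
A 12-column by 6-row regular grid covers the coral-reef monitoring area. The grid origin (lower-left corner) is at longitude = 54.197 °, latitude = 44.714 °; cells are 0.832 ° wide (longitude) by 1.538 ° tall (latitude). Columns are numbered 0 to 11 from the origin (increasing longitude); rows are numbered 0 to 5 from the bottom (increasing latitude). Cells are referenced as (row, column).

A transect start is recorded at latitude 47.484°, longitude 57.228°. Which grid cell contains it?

(1, 3)

Column index: ⌊(57.228 − 54.197) / 0.832⌋ = ⌊3.643⌋ = 3
Row offset from origin: ⌊(47.484 − 44.714) / 1.538⌋ = ⌊1.801⌋ = 1 → row 1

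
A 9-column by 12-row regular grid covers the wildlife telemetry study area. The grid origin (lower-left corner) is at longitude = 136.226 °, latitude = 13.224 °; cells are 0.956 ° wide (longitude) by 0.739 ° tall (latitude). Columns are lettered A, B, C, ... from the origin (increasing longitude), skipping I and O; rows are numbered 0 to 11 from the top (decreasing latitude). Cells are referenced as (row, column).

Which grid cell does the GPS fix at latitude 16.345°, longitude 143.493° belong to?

Column index: ⌊(143.493 − 136.226) / 0.956⌋ = ⌊7.601⌋ = 7 → column H
Row offset from origin: ⌊(16.345 − 13.224) / 0.739⌋ = ⌊4.223⌋ = 4 → row 7 (counted from top)

(7, H)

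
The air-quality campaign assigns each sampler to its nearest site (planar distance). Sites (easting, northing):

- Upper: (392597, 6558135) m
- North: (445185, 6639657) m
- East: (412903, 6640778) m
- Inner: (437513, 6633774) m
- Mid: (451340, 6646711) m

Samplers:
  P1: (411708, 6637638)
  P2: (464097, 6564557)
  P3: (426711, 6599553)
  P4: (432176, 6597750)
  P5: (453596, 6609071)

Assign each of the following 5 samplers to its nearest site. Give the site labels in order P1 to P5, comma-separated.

P1 → East (d²=11287625.00)
P2 → Upper (d²=5153492084.00)
P3 → Inner (d²=1287760045.00)
P4 → Inner (d²=1326212145.00)
P5 → Inner (d²=868901098.00)

East, Upper, Inner, Inner, Inner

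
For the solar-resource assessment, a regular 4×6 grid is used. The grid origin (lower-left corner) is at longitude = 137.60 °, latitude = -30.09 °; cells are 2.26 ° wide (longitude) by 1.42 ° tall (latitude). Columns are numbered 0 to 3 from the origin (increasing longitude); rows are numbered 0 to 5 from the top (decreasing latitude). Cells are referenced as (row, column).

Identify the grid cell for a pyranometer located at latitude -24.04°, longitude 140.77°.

(1, 1)

Column index: ⌊(140.77 − 137.60) / 2.26⌋ = ⌊1.403⌋ = 1
Row offset from origin: ⌊(-24.04 − -30.09) / 1.42⌋ = ⌊4.261⌋ = 4 → row 1 (counted from top)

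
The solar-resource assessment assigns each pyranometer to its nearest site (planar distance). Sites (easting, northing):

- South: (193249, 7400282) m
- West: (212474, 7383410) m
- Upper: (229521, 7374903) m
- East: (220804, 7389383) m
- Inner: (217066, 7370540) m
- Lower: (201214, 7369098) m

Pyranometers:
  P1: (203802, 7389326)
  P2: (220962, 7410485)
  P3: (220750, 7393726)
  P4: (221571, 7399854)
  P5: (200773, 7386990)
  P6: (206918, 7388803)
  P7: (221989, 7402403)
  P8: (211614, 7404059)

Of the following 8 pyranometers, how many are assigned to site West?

3

P1 → West
P2 → East
P3 → East
P4 → East
P5 → West
P6 → West
P7 → East
P8 → East
3 of the 8 go to West.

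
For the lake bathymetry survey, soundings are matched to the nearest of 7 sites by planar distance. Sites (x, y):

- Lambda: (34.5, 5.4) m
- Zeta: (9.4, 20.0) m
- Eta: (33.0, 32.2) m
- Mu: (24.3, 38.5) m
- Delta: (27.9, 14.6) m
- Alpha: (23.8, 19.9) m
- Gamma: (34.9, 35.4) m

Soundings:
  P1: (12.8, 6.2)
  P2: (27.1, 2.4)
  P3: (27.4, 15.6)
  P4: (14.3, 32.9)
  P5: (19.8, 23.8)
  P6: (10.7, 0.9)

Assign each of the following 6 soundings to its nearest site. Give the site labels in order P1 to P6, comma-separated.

Zeta, Lambda, Delta, Mu, Alpha, Zeta

P1 → Zeta (d²=202.00)
P2 → Lambda (d²=63.76)
P3 → Delta (d²=1.25)
P4 → Mu (d²=131.36)
P5 → Alpha (d²=31.21)
P6 → Zeta (d²=366.50)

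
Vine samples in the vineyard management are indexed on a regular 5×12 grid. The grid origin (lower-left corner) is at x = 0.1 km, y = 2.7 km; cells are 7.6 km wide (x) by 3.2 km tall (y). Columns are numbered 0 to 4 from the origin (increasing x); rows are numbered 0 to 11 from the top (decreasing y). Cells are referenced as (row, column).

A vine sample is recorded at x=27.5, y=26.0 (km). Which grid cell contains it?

Column index: ⌊(27.5 − 0.1) / 7.6⌋ = ⌊3.605⌋ = 3
Row offset from origin: ⌊(26.0 − 2.7) / 3.2⌋ = ⌊7.281⌋ = 7 → row 4 (counted from top)

(4, 3)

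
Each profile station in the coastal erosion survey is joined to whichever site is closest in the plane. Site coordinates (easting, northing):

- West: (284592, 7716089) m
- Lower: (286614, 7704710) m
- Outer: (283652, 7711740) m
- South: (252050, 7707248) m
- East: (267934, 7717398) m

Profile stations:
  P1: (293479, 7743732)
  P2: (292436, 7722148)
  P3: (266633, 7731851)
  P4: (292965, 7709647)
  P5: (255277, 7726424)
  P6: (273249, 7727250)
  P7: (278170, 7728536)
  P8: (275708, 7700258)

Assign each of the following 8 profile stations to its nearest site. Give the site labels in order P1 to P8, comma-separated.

P1 → West (d²=843114218.00)
P2 → West (d²=98239817.00)
P3 → East (d²=210581810.00)
P4 → Lower (d²=64709170.00)
P5 → East (d²=241668325.00)
P6 → East (d²=125311129.00)
P7 → West (d²=196169893.00)
P8 → Lower (d²=138761140.00)

West, West, East, Lower, East, East, West, Lower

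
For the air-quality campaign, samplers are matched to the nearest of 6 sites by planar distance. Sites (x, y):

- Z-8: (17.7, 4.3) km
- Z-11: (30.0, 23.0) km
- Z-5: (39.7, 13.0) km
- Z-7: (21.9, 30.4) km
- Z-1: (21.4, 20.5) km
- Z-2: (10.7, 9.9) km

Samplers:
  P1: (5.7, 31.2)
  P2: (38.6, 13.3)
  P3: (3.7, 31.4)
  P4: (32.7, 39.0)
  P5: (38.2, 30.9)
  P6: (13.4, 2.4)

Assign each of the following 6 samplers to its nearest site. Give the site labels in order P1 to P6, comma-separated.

Z-7, Z-5, Z-7, Z-7, Z-11, Z-8

P1 → Z-7 (d²=263.08)
P2 → Z-5 (d²=1.30)
P3 → Z-7 (d²=332.24)
P4 → Z-7 (d²=190.60)
P5 → Z-11 (d²=129.65)
P6 → Z-8 (d²=22.10)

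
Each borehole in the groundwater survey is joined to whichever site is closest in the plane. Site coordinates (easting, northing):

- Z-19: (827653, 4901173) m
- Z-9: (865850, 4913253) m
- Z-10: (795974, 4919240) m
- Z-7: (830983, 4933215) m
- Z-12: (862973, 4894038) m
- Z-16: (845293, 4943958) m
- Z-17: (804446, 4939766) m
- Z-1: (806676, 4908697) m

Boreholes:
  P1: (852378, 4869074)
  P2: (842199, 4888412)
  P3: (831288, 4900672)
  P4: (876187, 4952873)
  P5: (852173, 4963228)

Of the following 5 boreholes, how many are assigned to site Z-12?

1

P1 → Z-12
P2 → Z-19
P3 → Z-19
P4 → Z-16
P5 → Z-16
1 of the 5 goes to Z-12.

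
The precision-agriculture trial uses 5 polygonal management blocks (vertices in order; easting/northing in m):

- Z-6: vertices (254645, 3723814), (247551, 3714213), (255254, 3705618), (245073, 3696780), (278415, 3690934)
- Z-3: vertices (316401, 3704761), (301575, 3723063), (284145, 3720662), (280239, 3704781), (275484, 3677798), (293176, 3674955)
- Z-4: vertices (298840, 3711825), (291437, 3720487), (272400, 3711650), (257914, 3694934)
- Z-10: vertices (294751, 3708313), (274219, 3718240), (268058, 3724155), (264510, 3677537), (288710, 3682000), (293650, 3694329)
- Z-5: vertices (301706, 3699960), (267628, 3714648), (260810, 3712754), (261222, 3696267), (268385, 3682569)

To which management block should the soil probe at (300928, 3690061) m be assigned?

Cast a ray rightward from (300928, 3690061). For each polygon, the edges (by vertex number in listed order) whose endpoints lie on opposite sides of northing = 3690061, where each meets that height, and whether that is right or left of the point:
Z-6: no edge straddles that height → 0 crossings.
Z-3: 4–5 at easting≈277645.0 (left), 6–1 at easting≈304946.7 (right) → 1 crossing.
Z-4: no edge straddles that height → 0 crossings.
Z-10: 3–4 at easting≈265463.2 (left), 5–6 at easting≈291939.9 (left) → 0 crossings.
Z-5: 4–5 at easting≈264467.3 (left), 5–1 at easting≈282739.6 (left) → 0 crossings.
Only Z-3 has an odd count, so the point is inside Z-3.

Z-3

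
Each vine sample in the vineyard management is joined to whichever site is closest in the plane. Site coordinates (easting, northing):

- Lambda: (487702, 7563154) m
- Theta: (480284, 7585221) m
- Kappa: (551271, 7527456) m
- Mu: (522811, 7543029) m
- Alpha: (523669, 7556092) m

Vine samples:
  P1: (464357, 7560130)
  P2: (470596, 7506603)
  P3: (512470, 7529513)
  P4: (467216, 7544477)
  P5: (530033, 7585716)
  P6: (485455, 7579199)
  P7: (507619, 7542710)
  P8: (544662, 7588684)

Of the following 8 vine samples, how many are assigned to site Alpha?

P1 → Lambda
P2 → Lambda
P3 → Mu
P4 → Lambda
P5 → Alpha
P6 → Theta
P7 → Mu
P8 → Alpha
2 of the 8 go to Alpha.

2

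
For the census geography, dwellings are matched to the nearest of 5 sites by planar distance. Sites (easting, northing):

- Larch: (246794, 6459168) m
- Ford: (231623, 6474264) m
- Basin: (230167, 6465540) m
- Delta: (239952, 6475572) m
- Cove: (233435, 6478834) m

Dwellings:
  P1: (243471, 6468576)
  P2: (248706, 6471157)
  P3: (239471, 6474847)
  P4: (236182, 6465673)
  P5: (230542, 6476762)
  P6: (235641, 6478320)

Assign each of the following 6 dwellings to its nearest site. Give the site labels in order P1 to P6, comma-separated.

Delta, Delta, Delta, Basin, Ford, Cove

P1 → Delta (d²=61327377.00)
P2 → Delta (d²=96124741.00)
P3 → Delta (d²=756986.00)
P4 → Basin (d²=36197914.00)
P5 → Ford (d²=7408565.00)
P6 → Cove (d²=5130632.00)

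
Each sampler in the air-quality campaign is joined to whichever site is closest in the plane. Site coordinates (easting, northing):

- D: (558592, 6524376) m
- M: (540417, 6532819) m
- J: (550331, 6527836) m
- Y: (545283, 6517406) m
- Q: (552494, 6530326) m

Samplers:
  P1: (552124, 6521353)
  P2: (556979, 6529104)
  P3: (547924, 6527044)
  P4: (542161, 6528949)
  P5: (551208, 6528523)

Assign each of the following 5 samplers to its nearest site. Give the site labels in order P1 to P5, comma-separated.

J, Q, J, M, J

P1 → J (d²=45244138.00)
P2 → Q (d²=21608509.00)
P3 → J (d²=6420913.00)
P4 → M (d²=18018436.00)
P5 → J (d²=1241098.00)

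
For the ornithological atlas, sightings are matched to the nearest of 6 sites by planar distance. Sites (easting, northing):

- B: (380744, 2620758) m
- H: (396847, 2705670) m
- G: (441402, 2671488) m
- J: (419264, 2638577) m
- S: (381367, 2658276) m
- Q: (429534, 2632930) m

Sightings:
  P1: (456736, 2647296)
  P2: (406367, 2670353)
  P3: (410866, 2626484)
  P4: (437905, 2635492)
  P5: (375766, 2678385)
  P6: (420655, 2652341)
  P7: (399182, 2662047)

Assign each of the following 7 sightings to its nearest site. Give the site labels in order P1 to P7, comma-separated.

G, S, J, Q, S, J, S

P1 → G (d²=820384420.00)
P2 → S (d²=770853929.00)
P3 → J (d²=216767053.00)
P4 → Q (d²=76637485.00)
P5 → S (d²=435743082.00)
P6 → J (d²=191382577.00)
P7 → S (d²=331594666.00)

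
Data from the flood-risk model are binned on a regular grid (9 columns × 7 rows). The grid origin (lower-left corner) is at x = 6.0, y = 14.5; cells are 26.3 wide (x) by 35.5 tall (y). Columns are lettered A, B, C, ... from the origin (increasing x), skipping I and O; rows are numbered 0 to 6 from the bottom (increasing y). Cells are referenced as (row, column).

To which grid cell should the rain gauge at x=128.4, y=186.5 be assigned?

Column index: ⌊(128.4 − 6.0) / 26.3⌋ = ⌊4.654⌋ = 4 → column E
Row offset from origin: ⌊(186.5 − 14.5) / 35.5⌋ = ⌊4.845⌋ = 4 → row 4

(4, E)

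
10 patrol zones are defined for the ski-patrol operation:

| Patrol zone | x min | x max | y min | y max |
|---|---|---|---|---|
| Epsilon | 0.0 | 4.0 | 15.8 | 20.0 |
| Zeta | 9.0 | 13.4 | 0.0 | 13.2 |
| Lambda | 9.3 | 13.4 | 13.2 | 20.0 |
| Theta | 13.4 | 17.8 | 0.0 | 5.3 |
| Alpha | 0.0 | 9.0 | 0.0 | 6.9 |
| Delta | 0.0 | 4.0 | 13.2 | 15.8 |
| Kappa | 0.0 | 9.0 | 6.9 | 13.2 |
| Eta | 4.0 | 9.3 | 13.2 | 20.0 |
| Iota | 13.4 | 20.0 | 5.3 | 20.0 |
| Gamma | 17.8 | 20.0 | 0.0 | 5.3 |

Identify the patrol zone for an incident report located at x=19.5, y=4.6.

Gamma

The point has x = 19.5 and y = 4.6.
Only Gamma satisfies 17.8 ≤ x ≤ 20.0 and 0.0 ≤ y ≤ 5.3.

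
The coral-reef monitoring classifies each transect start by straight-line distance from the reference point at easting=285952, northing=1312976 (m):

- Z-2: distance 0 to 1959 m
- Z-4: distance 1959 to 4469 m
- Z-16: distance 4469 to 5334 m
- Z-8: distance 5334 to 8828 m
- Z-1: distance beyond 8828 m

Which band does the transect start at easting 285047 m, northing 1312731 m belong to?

Z-2

Distance = √((285047−285952)² + (1312731−1312976)²) = √(819025.000 + 60025.000) = 937.577 m.
0 ≤ 937.577 < 1959 → Z-2.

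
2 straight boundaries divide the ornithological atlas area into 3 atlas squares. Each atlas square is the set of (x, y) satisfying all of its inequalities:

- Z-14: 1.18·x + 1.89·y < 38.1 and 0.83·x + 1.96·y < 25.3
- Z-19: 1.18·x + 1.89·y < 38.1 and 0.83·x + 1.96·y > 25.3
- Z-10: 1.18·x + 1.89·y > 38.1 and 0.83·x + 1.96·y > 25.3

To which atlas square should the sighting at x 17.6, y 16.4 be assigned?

Z-10

1.18·17.6 + 1.89·16.4 = 51.764, which is > 38.1
0.83·17.6 + 1.96·16.4 = 46.752, which is > 25.3
This sign pattern matches Z-10.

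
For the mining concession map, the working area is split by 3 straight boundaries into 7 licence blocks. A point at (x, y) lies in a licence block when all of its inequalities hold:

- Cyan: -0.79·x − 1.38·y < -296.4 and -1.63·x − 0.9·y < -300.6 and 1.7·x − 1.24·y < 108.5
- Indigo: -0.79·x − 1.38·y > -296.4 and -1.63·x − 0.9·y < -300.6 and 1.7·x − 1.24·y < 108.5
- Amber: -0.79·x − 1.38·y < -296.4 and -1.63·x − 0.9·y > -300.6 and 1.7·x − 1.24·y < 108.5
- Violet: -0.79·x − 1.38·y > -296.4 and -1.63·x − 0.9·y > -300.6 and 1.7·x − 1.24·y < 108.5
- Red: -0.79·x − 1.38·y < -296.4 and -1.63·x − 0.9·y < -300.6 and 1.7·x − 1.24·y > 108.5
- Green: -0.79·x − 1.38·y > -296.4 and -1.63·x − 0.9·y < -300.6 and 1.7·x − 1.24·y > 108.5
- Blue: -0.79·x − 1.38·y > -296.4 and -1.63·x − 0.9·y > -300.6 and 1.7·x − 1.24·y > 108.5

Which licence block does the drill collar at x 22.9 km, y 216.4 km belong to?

Amber

-0.79·22.9 − 1.38·216.4 = -316.723, which is < -296.4
-1.63·22.9 − 0.9·216.4 = -232.087, which is > -300.6
1.7·22.9 − 1.24·216.4 = -229.406, which is < 108.5
This sign pattern matches Amber.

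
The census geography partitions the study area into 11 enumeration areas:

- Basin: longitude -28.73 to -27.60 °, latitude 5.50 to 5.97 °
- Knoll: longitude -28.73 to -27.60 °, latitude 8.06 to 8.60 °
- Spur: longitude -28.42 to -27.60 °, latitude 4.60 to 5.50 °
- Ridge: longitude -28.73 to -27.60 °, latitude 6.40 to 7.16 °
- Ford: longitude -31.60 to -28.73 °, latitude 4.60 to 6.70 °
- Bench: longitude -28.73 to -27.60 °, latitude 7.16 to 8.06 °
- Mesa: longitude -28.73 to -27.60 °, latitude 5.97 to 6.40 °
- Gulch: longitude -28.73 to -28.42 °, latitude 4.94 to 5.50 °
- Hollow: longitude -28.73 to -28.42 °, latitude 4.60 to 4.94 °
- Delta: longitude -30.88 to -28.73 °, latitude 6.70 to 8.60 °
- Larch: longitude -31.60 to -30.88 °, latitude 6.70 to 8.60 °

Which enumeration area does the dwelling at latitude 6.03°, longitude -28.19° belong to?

The point has longitude = -28.19 and latitude = 6.03.
Only Mesa satisfies -28.73 ≤ longitude ≤ -27.60 and 5.97 ≤ latitude ≤ 6.40.

Mesa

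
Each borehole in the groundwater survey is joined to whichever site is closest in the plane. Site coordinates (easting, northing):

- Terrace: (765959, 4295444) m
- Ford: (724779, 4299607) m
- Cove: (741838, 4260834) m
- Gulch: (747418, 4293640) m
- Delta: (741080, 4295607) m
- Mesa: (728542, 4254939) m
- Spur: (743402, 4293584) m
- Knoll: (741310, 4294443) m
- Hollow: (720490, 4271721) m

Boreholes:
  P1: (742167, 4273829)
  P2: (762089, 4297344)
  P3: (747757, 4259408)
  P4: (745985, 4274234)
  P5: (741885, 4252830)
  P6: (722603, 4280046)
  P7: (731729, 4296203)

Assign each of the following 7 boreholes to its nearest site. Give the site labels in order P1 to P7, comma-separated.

Cove, Terrace, Cove, Cove, Cove, Hollow, Ford

P1 → Cove (d²=168978266.00)
P2 → Terrace (d²=18586900.00)
P3 → Cove (d²=37068037.00)
P4 → Cove (d²=196757609.00)
P5 → Cove (d²=64066225.00)
P6 → Hollow (d²=73770394.00)
P7 → Ford (d²=59889716.00)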